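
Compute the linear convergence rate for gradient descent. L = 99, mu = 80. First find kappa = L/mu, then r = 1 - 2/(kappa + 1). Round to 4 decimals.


Step 1: Compute the condition number.
kappa = L/mu = 99/80 = 1.2375
Step 2: Compute the convergence rate.
r = 1 - 2/(kappa + 1) = 1 - 2*mu/(L + mu) = (L - mu)/(L + mu) = 19/179 = 0.1061


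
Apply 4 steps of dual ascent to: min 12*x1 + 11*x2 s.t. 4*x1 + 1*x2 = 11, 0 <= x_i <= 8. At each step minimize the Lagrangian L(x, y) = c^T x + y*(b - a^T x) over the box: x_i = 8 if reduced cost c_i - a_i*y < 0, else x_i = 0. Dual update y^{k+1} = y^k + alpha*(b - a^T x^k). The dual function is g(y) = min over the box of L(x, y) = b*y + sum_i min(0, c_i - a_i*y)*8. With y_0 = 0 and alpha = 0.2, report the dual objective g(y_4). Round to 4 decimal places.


Dual ascent for LP: min 12*x1 + 11*x2, 4*x1 + 1*x2 = 11, 0 <= x_i <= 8
Step 1: y^k = 0.0, reduced costs: (12.0, 11.0)
  x^k = (0.0, 0.0), subgradient = b - a^T x = 11.0
  y^{k+1} = 0.0 + 0.2*11.0 = 2.2
Step 2: y^k = 2.2, reduced costs: (3.2, 8.8)
  x^k = (0.0, 0.0), subgradient = b - a^T x = 11.0
  y^{k+1} = 2.2 + 0.2*11.0 = 4.4
Step 3: y^k = 4.4, reduced costs: (-5.6, 6.6)
  x^k = (8.0, 0.0), subgradient = b - a^T x = -21.0
  y^{k+1} = 4.4 + 0.2*-21.0 = 0.2
Step 4: y^k = 0.2, reduced costs: (11.2, 10.8)
  x^k = (0.0, 0.0), subgradient = b - a^T x = 11.0
  y^{k+1} = 0.2 + 0.2*11.0 = 2.4
Dual objective at y_4 = 2.4: reduced costs (2.4, 8.6), box minimizer x = (0.0, 0.0)
g(y_4) = b*y + (c1 - a1*y)*x1 + (c2 - a2*y)*x2 = 11*2.4 + 2.4*0.0 + 8.6*0.0 = 26.4 + 0.0 + 0.0 = 26.4


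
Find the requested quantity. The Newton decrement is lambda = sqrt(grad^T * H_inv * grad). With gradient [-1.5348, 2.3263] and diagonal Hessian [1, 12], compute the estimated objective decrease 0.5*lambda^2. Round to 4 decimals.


Step 1: H is diagonal, so H^(-1) * g = [-1.5348, 0.1939].
Step 2: g^T H^(-1) g = sum_i g_i^2 / H_ii
  = (-1.5348)^2/1 + (2.3263)^2/12
  = 2.3556 + 0.451 = 2.8066
Step 3: Objective decrease = 0.5 * g^T H^(-1) g = 1.4033


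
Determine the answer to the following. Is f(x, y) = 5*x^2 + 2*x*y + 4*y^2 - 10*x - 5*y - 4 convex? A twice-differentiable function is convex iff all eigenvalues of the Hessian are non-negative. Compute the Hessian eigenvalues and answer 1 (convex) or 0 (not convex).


The Hessian of f(x,y) = 5*x^2 + 2*x*y + 4*y^2 - 10*x - 5*y - 4 is:
H = [[10, 2], [2, 8]]
Trace = 10 + 8 = 18
Determinant = 10*8 - (2)^2 = 76
Discriminant = (18)^2 - 4*76 = 20.0
Eigenvalues: lambda_1 = 6.7639, lambda_2 = 11.2361
The function is convex.

1


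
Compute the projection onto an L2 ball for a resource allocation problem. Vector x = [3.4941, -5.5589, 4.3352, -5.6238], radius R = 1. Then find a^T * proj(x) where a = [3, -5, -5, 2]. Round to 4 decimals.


Step 1: Compute ||x|| (intermediates to 6 decimals).
||x|| = sqrt(3.4941^2 + (-5.5589)^2 + 4.3352^2 + (-5.6238)^2) = 9.671152
Step 2: Project.
Since ||x|| > R, scale = R/||x|| = 1/9.671152 = 0.1034, proj(x) = scale * x
proj(x) = [0.36129, -0.57479, 0.44826, -0.581501]
Step 3: Dot product.
a^T * proj(x) = 3*0.36129 - 5*(-0.57479) - 5*0.44826 + 2*(-0.581501) = 0.5535


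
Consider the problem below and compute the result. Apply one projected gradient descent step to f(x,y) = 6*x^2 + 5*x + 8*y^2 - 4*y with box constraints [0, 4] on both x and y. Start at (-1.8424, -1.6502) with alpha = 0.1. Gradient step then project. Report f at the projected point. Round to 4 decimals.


Step 1: Compute gradient at (-1.8424, -1.6502).
grad_x = 2*6*-1.8424 + 5 = -17.1088
grad_y = 2*8*-1.6502 - 4 = -30.4032
Step 2: Gradient step.
x_raw = -1.8424 - 0.1*-17.1088 = -0.1315
y_raw = -1.6502 - 0.1*-30.4032 = 1.3901
Step 3: Project onto [0, 4].
x_proj = clip(-0.1315) = 0.0
y_proj = clip(1.3901) = 1.3901
Step 4: Evaluate f.
f(0.0, 1.3901) = 9.899


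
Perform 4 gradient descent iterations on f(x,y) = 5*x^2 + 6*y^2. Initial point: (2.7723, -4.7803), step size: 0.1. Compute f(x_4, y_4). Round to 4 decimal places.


Gradient descent on f(x,y) = 5*x^2 + 6*y^2.
Starting point: (2.7723, -4.7803), alpha = 0.1
Step 1: grad_x = 2*5*2.7723 = 27.723, grad_y = 2*6*-4.7803 = -57.3636
  x_1 = 2.7723 - 0.1*27.723 = 0.0
  y_1 = -4.7803 - 0.1*-57.3636 = 0.9561
Step 2: grad_x = 2*5*0.0 = 0.0, grad_y = 2*6*0.9561 = 11.4727
  x_2 = 0.0 - 0.1*0.0 = 0.0
  y_2 = 0.9561 - 0.1*11.4727 = -0.1912
Step 3: grad_x = 2*5*0.0 = 0.0, grad_y = 2*6*-0.1912 = -2.2945
  x_3 = 0.0 - 0.1*0.0 = 0.0
  y_3 = -0.1912 - 0.1*-2.2945 = 0.0382
Step 4: grad_x = 2*5*0.0 = 0.0, grad_y = 2*6*0.0382 = 0.4589
  x_4 = 0.0 - 0.1*0.0 = 0.0
  y_4 = 0.0382 - 0.1*0.4589 = -0.0076
f(0.0, -0.0076) = 5*0.0^2 + 6*(-0.0076)^2 = 0.0004


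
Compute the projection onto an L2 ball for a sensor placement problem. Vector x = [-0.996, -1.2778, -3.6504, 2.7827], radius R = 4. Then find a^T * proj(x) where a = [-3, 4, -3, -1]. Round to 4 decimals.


Step 1: Compute ||x|| (intermediates to 6 decimals).
||x|| = sqrt((-0.996)^2 + (-1.2778)^2 + (-3.6504)^2 + 2.7827^2) = 4.86761
Step 2: Project.
Since ||x|| > R, scale = R/||x|| = 4/4.86761 = 0.821759, proj(x) = scale * x
proj(x) = [-0.818472, -1.050044, -2.999749, 2.286709]
Step 3: Dot product.
a^T * proj(x) = -3*(-0.818472) + 4*(-1.050044) - 3*(-2.999749) - 1*2.286709 = 4.9678


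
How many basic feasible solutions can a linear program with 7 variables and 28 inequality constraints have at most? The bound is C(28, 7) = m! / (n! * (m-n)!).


Each vertex corresponds to some choice of n active constraints out of m, so the number of vertices is at most C(m, n) = m! / (n!(m-n)!).
m = 28, n = 7
Numerator: 28 * 27 * 26 * 25 * 24 * 23 * 22
Denominator: 7! = 5040
C(28, 7) = 1184040


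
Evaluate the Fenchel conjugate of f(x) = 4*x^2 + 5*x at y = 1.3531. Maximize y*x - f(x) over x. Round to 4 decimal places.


f*(y) = sup_x {y*x - a*x^2 - b*x} = sup_x {(y-b)*x - a*x^2}
FOC: (y - b) - 2a*x = 0 => x* = (y - b)/(2a)
x* = (1.3531 - 5)/(2*4) = -0.4559
f*(1.3531) = (y-b)^2/(4a) = (1.3531 - 5)^2/(4*4)
= 13.2999/16 = 0.8312


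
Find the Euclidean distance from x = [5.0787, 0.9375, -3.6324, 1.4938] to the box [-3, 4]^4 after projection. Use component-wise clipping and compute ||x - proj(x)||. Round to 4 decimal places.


Project each component onto [-3, 4].
clip(5.0787) = 4.0, clip(0.9375) = 0.9375, clip(-3.6324) = -3.0, clip(1.4938) = 1.4938
Projection = [4.0, 0.9375, -3.0, 1.4938]
Squared diffs: [1.1636, 0.0, 0.3999, 0.0]
Distance = sqrt(1.5635) = 1.2504


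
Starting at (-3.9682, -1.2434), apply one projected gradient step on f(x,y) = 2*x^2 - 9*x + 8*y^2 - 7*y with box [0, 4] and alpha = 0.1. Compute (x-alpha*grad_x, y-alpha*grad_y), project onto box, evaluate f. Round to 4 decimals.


Step 1: Compute gradient at (-3.9682, -1.2434).
grad_x = 2*2*-3.9682 - 9 = -24.8728
grad_y = 2*8*-1.2434 - 7 = -26.8944
Step 2: Gradient step.
x_raw = -3.9682 - 0.1*-24.8728 = -1.4809
y_raw = -1.2434 - 0.1*-26.8944 = 1.446
Step 3: Project onto [0, 4].
x_proj = clip(-1.4809) = 0.0
y_proj = clip(1.446) = 1.446
Step 4: Evaluate f.
f(0.0, 1.446) = 6.606


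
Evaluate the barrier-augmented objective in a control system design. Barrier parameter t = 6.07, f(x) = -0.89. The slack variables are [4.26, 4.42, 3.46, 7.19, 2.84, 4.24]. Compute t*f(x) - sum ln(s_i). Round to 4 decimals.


Step 1: Compute log-barrier.
ln values: [1.4493, 1.4861, 1.2413, 1.9727, 1.0438, 1.4446]
phi = -(1.4493 + 1.4861 + 1.2413 + 1.9727 + 1.0438 + 1.4446) = -8.6377
Step 2: Compute augmented objective.
t*f(x) = 6.07*-0.89 = -5.4023
Total = -5.4023 - 8.6377 = -14.04


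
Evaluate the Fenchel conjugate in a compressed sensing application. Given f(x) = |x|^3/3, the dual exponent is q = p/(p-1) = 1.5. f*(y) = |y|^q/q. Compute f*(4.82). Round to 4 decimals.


The conjugate exponent q satisfies 1/p + 1/q = 1.
p = 3, so q = 3/(3 - 1) = 1.5
|y|^q = 4.82^1.5 = 10.5821
f*(4.82) = 10.5821 / 1.5 = 7.0547


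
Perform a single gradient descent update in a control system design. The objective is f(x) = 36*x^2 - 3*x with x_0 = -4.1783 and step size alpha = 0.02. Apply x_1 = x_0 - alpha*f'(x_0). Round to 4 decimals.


We compute the gradient at x_0 and apply the update.
f'(x) = 72*x - 3
f'(-4.1783) = 72*-4.1783 - 3 = -303.8376
x_1 = -4.1783 - 0.02*-303.8376 = 1.8985


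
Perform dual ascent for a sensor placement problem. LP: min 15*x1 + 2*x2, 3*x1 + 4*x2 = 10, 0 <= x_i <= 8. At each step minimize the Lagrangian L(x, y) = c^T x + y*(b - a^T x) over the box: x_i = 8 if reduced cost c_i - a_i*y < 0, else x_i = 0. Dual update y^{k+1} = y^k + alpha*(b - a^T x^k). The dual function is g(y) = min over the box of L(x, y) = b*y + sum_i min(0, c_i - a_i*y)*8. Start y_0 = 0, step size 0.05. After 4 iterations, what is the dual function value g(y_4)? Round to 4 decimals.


Dual ascent for LP: min 15*x1 + 2*x2, 3*x1 + 4*x2 = 10, 0 <= x_i <= 8
Step 1: y^k = 0.0, reduced costs: (15.0, 2.0)
  x^k = (0.0, 0.0), subgradient = b - a^T x = 10.0
  y^{k+1} = 0.0 + 0.05*10.0 = 0.5
Step 2: y^k = 0.5, reduced costs: (13.5, 0.0)
  x^k = (0.0, 0.0), subgradient = b - a^T x = 10.0
  y^{k+1} = 0.5 + 0.05*10.0 = 1.0
Step 3: y^k = 1.0, reduced costs: (12.0, -2.0)
  x^k = (0.0, 8.0), subgradient = b - a^T x = -22.0
  y^{k+1} = 1.0 + 0.05*-22.0 = -0.1
Step 4: y^k = -0.1, reduced costs: (15.3, 2.4)
  x^k = (0.0, 0.0), subgradient = b - a^T x = 10.0
  y^{k+1} = -0.1 + 0.05*10.0 = 0.4
Dual objective at y_4 = 0.4: reduced costs (13.8, 0.4), box minimizer x = (0.0, 0.0)
g(y_4) = b*y + (c1 - a1*y)*x1 + (c2 - a2*y)*x2 = 10*0.4 + 13.8*0.0 + 0.4*0.0 = 4.0 + 0.0 + 0.0 = 4.0


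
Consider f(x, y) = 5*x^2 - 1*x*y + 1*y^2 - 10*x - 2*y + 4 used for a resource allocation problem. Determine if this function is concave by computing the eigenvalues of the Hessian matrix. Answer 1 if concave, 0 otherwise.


The Hessian of f(x,y) = 5*x^2 - 1*x*y + 1*y^2 - 10*x - 2*y + 4 is:
H = [[10, -1], [-1, 2]]
Trace = 10 + 2 = 12
Determinant = 10*2 - (-1)^2 = 19
Discriminant = (12)^2 - 4*19 = 68.0
Eigenvalues: lambda_1 = 1.8769, lambda_2 = 10.1231
The function is not concave.

0


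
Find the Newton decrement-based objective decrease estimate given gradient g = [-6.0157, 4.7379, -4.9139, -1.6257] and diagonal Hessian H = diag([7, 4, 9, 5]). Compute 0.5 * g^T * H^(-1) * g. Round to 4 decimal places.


Step 1: H is diagonal, so H^(-1) * g = [-0.8594, 1.1845, -0.546, -0.3251].
Step 2: g^T H^(-1) g = sum_i g_i^2 / H_ii
  = (-6.0157)^2/7 + (4.7379)^2/4 + (-4.9139)^2/9 + (-1.6257)^2/5
  = 5.1698 + 5.6119 + 2.6829 + 0.5286 = 13.9932
Step 3: Objective decrease = 0.5 * g^T H^(-1) g = 6.9966


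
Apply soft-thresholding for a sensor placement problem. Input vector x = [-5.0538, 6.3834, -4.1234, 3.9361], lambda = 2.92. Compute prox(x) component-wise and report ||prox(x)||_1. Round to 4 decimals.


Soft-thresholding with lambda = 2.92:
prox(-5.0538) = sign(-5.0538)*max(|-5.0538| - 2.92, 0) = -2.1338
prox(6.3834) = sign(6.3834)*max(|6.3834| - 2.92, 0) = 3.4634
prox(-4.1234) = sign(-4.1234)*max(|-4.1234| - 2.92, 0) = -1.2034
prox(3.9361) = sign(3.9361)*max(|3.9361| - 2.92, 0) = 1.0161
prox(x) = [-2.1338, 3.4634, -1.2034, 1.0161]
||prox(x)||_1 = 2.1338 + 3.4634 + 1.2034 + 1.0161 = 7.8167


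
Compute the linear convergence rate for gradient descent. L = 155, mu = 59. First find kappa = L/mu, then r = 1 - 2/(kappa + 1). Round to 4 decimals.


Step 1: Compute the condition number.
kappa = L/mu = 155/59 = 2.6271
Step 2: Compute the convergence rate.
r = 1 - 2/(kappa + 1) = 1 - 2*mu/(L + mu) = (L - mu)/(L + mu) = 96/214 = 0.4486


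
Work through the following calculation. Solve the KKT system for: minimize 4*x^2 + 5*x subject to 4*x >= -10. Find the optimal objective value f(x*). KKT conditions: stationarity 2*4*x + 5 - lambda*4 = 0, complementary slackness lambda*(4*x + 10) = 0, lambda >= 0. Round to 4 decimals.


Step 1: Try lambda = 0 (constraint inactive).
Stationarity: 2*4*x + 5 = 0
x* = -5/(2*4) = -0.625
Check constraint: 4*-0.625 = -2.5 >= -10 -- satisfied.
Step 2: Compute optimal value.
f(x*) = 4*(-0.625)^2 + 5*(-0.625) = -1.5625


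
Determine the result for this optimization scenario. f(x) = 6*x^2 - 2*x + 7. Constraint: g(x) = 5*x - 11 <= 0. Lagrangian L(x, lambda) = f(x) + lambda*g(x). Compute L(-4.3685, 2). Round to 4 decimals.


Step 1: Evaluate f(x).
f(-4.3685) = 6*(-4.3685)^2 - 2*(-4.3685) + 7 = 130.2398
Step 2: Evaluate g(x).
g(-4.3685) = 5*-4.3685 - 11 = -32.8425
Step 3: Compute Lagrangian.
L = 130.2398 + 2*-32.8425 = 64.5548


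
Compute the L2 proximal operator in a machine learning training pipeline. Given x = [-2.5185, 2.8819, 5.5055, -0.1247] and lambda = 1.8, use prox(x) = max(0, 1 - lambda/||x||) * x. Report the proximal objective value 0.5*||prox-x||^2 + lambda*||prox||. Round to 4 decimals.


Step 1: Compute ||x||.
||x|| = 6.7063
Step 2: Compute scaling factor.
scale = max(0, 1 - 1.8/6.7063) = 0.7316
Step 3: prox(x) = [-1.8425, 2.1084, 4.0278, -0.0912]
||prox(x)|| = 4.9063
Step 4: Proximal objective.
0.5*||prox-x||^2 = 1.62
lambda*||prox|| = 8.8313
Total = 10.4513


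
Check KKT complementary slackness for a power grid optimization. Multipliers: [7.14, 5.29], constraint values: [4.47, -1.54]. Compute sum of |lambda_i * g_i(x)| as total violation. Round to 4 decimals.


KKT complementary slackness check:
lambda_1 * g_1 = 7.14 * 4.47 = 31.9158
lambda_2 * g_2 = 5.29 * -1.54 = -8.1466
Total violation = 31.9158 + 8.1466 = 40.0624


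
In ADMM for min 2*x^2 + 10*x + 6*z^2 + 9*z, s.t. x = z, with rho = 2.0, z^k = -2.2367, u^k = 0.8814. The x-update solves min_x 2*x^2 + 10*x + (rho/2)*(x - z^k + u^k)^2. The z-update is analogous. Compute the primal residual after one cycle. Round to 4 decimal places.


ADMM iteration with rho = 2.0, z^k = -2.2367, u^k = 0.8814
Step 1: x-update.
Minimize 2*x^2 + 10*x + (2.0/2)*(x + 2.2367 + 0.8814)^2
FOC: (2*2 + 2.0)*x = -10 + 2.0*(-2.2367 - 0.8814)
x^{k+1} = -2.706
Step 2: z-update.
Minimize 6*z^2 + 9*z + (2.0/2)*(-2.706 - z + 0.8814)^2
FOC: (2*6 + 2.0)*z = -9 + 2.0*(-2.706 + 0.8814)
z^{k+1} = -0.9035
Step 3: u-update.
u^{k+1} = 0.8814 - 2.706 + 0.9035 = -0.9211
Step 4: Primal residual = |-2.706 + 0.9035| = 1.8025


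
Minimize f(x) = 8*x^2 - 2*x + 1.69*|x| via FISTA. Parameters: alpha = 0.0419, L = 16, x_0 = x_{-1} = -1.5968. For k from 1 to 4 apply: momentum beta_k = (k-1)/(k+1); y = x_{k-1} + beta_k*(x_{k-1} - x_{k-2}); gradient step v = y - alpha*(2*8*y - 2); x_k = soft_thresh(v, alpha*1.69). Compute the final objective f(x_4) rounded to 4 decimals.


FISTA on f(x) = 8*x^2 - 2*x + 1.69*|x|
L = 16, alpha = 0.0419
Iteration 1: beta = 0.0, y = -1.5968 + 0.0*(-1.5968 + 1.5968) = -1.5968
  grad(y) = -27.5488, v = y - alpha*grad = -0.4425
  prox(v) = soft_thresh(-0.4425, 0.0708) = -0.3717
Iteration 2: beta = 0.3333, y = -0.3717 + 0.3333*(-0.3717 + 1.5968) = 0.0367
  grad(y) = -1.4132, v = y - alpha*grad = 0.0959
  prox(v) = soft_thresh(0.0959, 0.0708) = 0.0251
Iteration 3: beta = 0.5, y = 0.0251 + 0.5*(0.0251 + 0.3717) = 0.2235
  grad(y) = 1.5754, v = y - alpha*grad = 0.1575
  prox(v) = soft_thresh(0.1575, 0.0708) = 0.0866
Iteration 4: beta = 0.6, y = 0.0866 + 0.6*(0.0866 - 0.0251) = 0.1236
  grad(y) = -0.0227, v = y - alpha*grad = 0.1245
  prox(v) = soft_thresh(0.1245, 0.0708) = 0.0537
f(x_4) = 8*0.0537^2 - 2*0.0537 + 1.69*|0.0537| = 0.0064


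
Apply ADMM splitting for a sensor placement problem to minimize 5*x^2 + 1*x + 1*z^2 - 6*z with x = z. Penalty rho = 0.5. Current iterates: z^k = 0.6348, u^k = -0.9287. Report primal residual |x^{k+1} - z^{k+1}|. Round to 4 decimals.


ADMM iteration with rho = 0.5, z^k = 0.6348, u^k = -0.9287
Step 1: x-update.
Minimize 5*x^2 + 1*x + (0.5/2)*(x - 0.6348 - 0.9287)^2
FOC: (2*5 + 0.5)*x = -1 + 0.5*(0.6348 + 0.9287)
x^{k+1} = -0.0208
Step 2: z-update.
Minimize 1*z^2 - 6*z + (0.5/2)*(-0.0208 - z - 0.9287)^2
FOC: (2*1 + 0.5)*z = 6 + 0.5*(-0.0208 - 0.9287)
z^{k+1} = 2.2101
Step 3: u-update.
u^{k+1} = -0.9287 - 0.0208 - 2.2101 = -3.1596
Step 4: Primal residual = |-0.0208 - 2.2101| = 2.2309


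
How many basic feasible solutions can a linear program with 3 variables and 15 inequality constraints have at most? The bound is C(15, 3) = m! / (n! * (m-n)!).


Each vertex corresponds to some choice of n active constraints out of m, so the number of vertices is at most C(m, n) = m! / (n!(m-n)!).
m = 15, n = 3
Numerator: 15 * 14 * 13
Denominator: 3! = 6
C(15, 3) = 455


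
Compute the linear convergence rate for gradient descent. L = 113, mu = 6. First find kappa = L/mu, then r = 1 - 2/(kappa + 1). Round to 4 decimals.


Step 1: Compute the condition number.
kappa = L/mu = 113/6 = 18.8333
Step 2: Compute the convergence rate.
r = 1 - 2/(kappa + 1) = 1 - 2*mu/(L + mu) = (L - mu)/(L + mu) = 107/119 = 0.8992


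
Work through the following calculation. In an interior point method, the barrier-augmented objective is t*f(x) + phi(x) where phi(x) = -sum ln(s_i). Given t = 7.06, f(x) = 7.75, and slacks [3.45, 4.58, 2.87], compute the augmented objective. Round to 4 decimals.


Step 1: Compute log-barrier.
ln values: [1.2384, 1.5217, 1.0543]
phi = -(1.2384 + 1.5217 + 1.0543) = -3.8144
Step 2: Compute augmented objective.
t*f(x) = 7.06*7.75 = 54.715
Total = 54.715 - 3.8144 = 50.9006


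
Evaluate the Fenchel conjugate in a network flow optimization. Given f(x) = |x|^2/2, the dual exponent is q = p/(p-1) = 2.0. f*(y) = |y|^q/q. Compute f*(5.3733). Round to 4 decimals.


The conjugate exponent q satisfies 1/p + 1/q = 1.
p = 2, so q = 2/(2 - 1) = 2.0
|y|^q = 5.3733^2.0 = 28.8724
f*(5.3733) = 28.8724 / 2.0 = 14.4362


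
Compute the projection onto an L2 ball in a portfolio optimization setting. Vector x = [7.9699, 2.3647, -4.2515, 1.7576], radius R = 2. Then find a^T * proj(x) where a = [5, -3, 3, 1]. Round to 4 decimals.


Step 1: Compute ||x|| (intermediates to 6 decimals).
||x|| = sqrt(7.9699^2 + 2.3647^2 + (-4.2515)^2 + 1.7576^2) = 9.501343
Step 2: Project.
Since ||x|| > R, scale = R/||x|| = 2/9.501343 = 0.210497, proj(x) = scale * x
proj(x) = [1.67764, 0.497762, -0.894928, 0.36997]
Step 3: Dot product.
a^T * proj(x) = 5*1.67764 - 3*0.497762 + 3*(-0.894928) + 1*0.36997 = 4.5801


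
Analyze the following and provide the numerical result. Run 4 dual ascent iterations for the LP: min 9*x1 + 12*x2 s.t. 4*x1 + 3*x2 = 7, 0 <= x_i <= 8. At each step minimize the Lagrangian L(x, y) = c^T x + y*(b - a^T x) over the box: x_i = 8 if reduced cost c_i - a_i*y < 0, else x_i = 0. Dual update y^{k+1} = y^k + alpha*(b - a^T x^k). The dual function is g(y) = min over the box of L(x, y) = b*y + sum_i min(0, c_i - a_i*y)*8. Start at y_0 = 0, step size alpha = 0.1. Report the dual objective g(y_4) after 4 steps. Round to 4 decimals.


Dual ascent for LP: min 9*x1 + 12*x2, 4*x1 + 3*x2 = 7, 0 <= x_i <= 8
Step 1: y^k = 0.0, reduced costs: (9.0, 12.0)
  x^k = (0.0, 0.0), subgradient = b - a^T x = 7.0
  y^{k+1} = 0.0 + 0.1*7.0 = 0.7
Step 2: y^k = 0.7, reduced costs: (6.2, 9.9)
  x^k = (0.0, 0.0), subgradient = b - a^T x = 7.0
  y^{k+1} = 0.7 + 0.1*7.0 = 1.4
Step 3: y^k = 1.4, reduced costs: (3.4, 7.8)
  x^k = (0.0, 0.0), subgradient = b - a^T x = 7.0
  y^{k+1} = 1.4 + 0.1*7.0 = 2.1
Step 4: y^k = 2.1, reduced costs: (0.6, 5.7)
  x^k = (0.0, 0.0), subgradient = b - a^T x = 7.0
  y^{k+1} = 2.1 + 0.1*7.0 = 2.8
Dual objective at y_4 = 2.8: reduced costs (-2.2, 3.6), box minimizer x = (8.0, 0.0)
g(y_4) = b*y + (c1 - a1*y)*x1 + (c2 - a2*y)*x2 = 7*2.8 + (-2.2)*8.0 + 3.6*0.0 = 19.6 - 17.6 + 0.0 = 2.0


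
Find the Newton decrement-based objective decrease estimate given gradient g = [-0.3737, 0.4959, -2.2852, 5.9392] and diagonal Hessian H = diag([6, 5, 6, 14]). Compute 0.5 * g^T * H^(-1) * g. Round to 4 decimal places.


Step 1: H is diagonal, so H^(-1) * g = [-0.0623, 0.0992, -0.3809, 0.4242].
Step 2: g^T H^(-1) g = sum_i g_i^2 / H_ii
  = (-0.3737)^2/6 + (0.4959)^2/5 + (-2.2852)^2/6 + (5.9392)^2/14
  = 0.0233 + 0.0492 + 0.8704 + 2.5196 = 3.4624
Step 3: Objective decrease = 0.5 * g^T H^(-1) g = 1.7312


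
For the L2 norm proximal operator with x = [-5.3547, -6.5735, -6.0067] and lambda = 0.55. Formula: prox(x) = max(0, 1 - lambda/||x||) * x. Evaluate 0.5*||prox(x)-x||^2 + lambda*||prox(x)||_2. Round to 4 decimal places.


Step 1: Compute ||x||.
||x|| = 10.3906
Step 2: Compute scaling factor.
scale = max(0, 1 - 0.55/10.3906) = 0.9471
Step 3: prox(x) = [-5.0713, -6.2255, -5.6888]
||prox(x)|| = 9.8406
Step 4: Proximal objective.
0.5*||prox-x||^2 = 0.1513
lambda*||prox|| = 5.4123
Total = 5.5636


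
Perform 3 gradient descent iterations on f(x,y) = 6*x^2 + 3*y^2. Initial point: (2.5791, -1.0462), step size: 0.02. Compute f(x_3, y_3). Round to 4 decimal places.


Gradient descent on f(x,y) = 6*x^2 + 3*y^2.
Starting point: (2.5791, -1.0462), alpha = 0.02
Step 1: grad_x = 2*6*2.5791 = 30.9492, grad_y = 2*3*-1.0462 = -6.2772
  x_1 = 2.5791 - 0.02*30.9492 = 1.9601
  y_1 = -1.0462 - 0.02*-6.2772 = -0.9207
Step 2: grad_x = 2*6*1.9601 = 23.5214, grad_y = 2*3*-0.9207 = -5.5239
  x_2 = 1.9601 - 0.02*23.5214 = 1.4897
  y_2 = -0.9207 - 0.02*-5.5239 = -0.8102
Step 3: grad_x = 2*6*1.4897 = 17.8763, grad_y = 2*3*-0.8102 = -4.8611
  x_3 = 1.4897 - 0.02*17.8763 = 1.1322
  y_3 = -0.8102 - 0.02*-4.8611 = -0.713
f(1.1322, -0.713) = 6*1.1322^2 + 3*(-0.713)^2 = 9.2157


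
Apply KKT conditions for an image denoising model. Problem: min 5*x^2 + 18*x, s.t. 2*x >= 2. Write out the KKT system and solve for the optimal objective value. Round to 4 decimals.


Step 1: Try lambda = 0 (constraint inactive).
x_unc = -18/(2*5) = -1.8
Check: 2*-1.8 = -3.6 < 2 -- violated!
Step 2: Constraint must be active: 2*x = 2
x* = 2/2 = 1.0
lambda = (2*5*1.0 + 18)/2 = 14.0
Step 3: Compute optimal value.
f(x*) = 5*1.0^2 + 18*1.0 = 23.0


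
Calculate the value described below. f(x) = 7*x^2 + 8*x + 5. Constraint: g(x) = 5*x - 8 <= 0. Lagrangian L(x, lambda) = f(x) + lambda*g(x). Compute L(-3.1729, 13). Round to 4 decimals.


Step 1: Evaluate f(x).
f(-3.1729) = 7*(-3.1729)^2 + 8*(-3.1729) + 5 = 50.0879
Step 2: Evaluate g(x).
g(-3.1729) = 5*-3.1729 - 8 = -23.8645
Step 3: Compute Lagrangian.
L = 50.0879 + 13*-23.8645 = -260.1506


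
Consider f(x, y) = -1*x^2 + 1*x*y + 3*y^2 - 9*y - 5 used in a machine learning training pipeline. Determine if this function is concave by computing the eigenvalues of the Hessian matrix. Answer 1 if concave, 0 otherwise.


The Hessian of f(x,y) = -1*x^2 + 1*x*y + 3*y^2 - 9*y - 5 is:
H = [[-2, 1], [1, 6]]
Trace = -2 + 6 = 4
Determinant = -2*6 - (1)^2 = -13
Discriminant = (4)^2 - 4*-13 = 68.0
Eigenvalues: lambda_1 = -2.1231, lambda_2 = 6.1231
The function is not concave.

0


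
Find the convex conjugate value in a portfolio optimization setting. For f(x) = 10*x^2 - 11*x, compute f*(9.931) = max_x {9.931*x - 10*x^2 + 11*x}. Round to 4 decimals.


f*(y) = sup_x {y*x - a*x^2 - b*x} = sup_x {(y-b)*x - a*x^2}
FOC: (y - b) - 2a*x = 0 => x* = (y - b)/(2a)
x* = (9.931 + 11)/(2*10) = 1.0466
f*(9.931) = (y-b)^2/(4a) = (9.931 + 11)^2/(4*10)
= 438.1068/40 = 10.9527


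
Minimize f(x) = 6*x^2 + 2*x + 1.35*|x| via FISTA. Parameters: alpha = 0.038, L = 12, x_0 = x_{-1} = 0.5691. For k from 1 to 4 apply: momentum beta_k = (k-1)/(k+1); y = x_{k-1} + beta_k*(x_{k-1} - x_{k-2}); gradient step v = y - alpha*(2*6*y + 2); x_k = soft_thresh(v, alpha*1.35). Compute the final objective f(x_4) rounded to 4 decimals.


FISTA on f(x) = 6*x^2 + 2*x + 1.35*|x|
L = 12, alpha = 0.038
Iteration 1: beta = 0.0, y = 0.5691 + 0.0*(0.5691 - 0.5691) = 0.5691
  grad(y) = 8.8292, v = y - alpha*grad = 0.2336
  prox(v) = soft_thresh(0.2336, 0.0513) = 0.1823
Iteration 2: beta = 0.3333, y = 0.1823 + 0.3333*(0.1823 - 0.5691) = 0.0534
  grad(y) = 2.6402, v = y - alpha*grad = -0.047
  prox(v) = soft_thresh(-0.047, 0.0513) = 0.0
Iteration 3: beta = 0.5, y = 0.0 + 0.5*(0.0 - 0.1823) = -0.0911
  grad(y) = 0.9063, v = y - alpha*grad = -0.1256
  prox(v) = soft_thresh(-0.1256, 0.0513) = -0.0743
Iteration 4: beta = 0.6, y = -0.0743 + 0.6*(-0.0743 - 0.0) = -0.1189
  grad(y) = 0.5738, v = y - alpha*grad = -0.1407
  prox(v) = soft_thresh(-0.1407, 0.0513) = -0.0894
f(x_4) = 6*(-0.0894)^2 + 2*(-0.0894) + 1.35*|-0.0894| = -0.0102


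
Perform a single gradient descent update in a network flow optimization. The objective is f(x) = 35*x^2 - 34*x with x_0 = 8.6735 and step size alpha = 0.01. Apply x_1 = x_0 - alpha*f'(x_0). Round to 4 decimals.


We compute the gradient at x_0 and apply the update.
f'(x) = 70*x - 34
f'(8.6735) = 70*8.6735 - 34 = 573.145
x_1 = 8.6735 - 0.01*573.145 = 2.9421


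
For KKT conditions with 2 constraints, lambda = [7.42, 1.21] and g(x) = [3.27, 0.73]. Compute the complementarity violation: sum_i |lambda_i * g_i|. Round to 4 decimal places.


KKT complementary slackness check:
lambda_1 * g_1 = 7.42 * 3.27 = 24.2634
lambda_2 * g_2 = 1.21 * 0.73 = 0.8833
Total violation = 24.2634 + 0.8833 = 25.1467


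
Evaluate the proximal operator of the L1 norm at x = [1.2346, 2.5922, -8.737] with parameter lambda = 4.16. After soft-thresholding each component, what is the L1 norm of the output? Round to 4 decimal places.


Soft-thresholding with lambda = 4.16:
prox(1.2346) = sign(1.2346)*max(|1.2346| - 4.16, 0) = 0.0
prox(2.5922) = sign(2.5922)*max(|2.5922| - 4.16, 0) = 0.0
prox(-8.737) = sign(-8.737)*max(|-8.737| - 4.16, 0) = -4.577
prox(x) = [0.0, 0.0, -4.577]
||prox(x)||_1 = 0.0 + 0.0 + 4.577 = 4.577


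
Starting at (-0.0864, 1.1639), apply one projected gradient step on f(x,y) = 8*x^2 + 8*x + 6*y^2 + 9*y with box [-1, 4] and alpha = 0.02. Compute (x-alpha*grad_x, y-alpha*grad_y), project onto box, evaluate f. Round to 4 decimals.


Step 1: Compute gradient at (-0.0864, 1.1639).
grad_x = 2*8*-0.0864 + 8 = 6.6176
grad_y = 2*6*1.1639 + 9 = 22.9668
Step 2: Gradient step.
x_raw = -0.0864 - 0.02*6.6176 = -0.2188
y_raw = 1.1639 - 0.02*22.9668 = 0.7046
Step 3: Project onto [-1, 4].
x_proj = clip(-0.2188) = -0.2188
y_proj = clip(0.7046) = 0.7046
Step 4: Evaluate f.
f(-0.2188, 0.7046) = 7.9523


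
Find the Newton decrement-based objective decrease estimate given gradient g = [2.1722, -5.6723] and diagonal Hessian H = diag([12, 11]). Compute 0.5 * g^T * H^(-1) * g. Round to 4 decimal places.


Step 1: H is diagonal, so H^(-1) * g = [0.181, -0.5157].
Step 2: g^T H^(-1) g = sum_i g_i^2 / H_ii
  = (2.1722)^2/12 + (-5.6723)^2/11
  = 0.3932 + 2.925 = 3.3182
Step 3: Objective decrease = 0.5 * g^T H^(-1) g = 1.6591


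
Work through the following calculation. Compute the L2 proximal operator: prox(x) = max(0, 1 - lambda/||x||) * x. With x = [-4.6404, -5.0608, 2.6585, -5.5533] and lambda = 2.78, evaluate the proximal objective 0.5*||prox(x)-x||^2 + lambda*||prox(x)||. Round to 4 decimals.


Step 1: Compute ||x||.
||x|| = 9.2224
Step 2: Compute scaling factor.
scale = max(0, 1 - 2.78/9.2224) = 0.6986
Step 3: prox(x) = [-3.2416, -3.5353, 1.8571, -3.8793]
||prox(x)|| = 6.4424
Step 4: Proximal objective.
0.5*||prox-x||^2 = 3.8642
lambda*||prox|| = 17.9099
Total = 21.7739


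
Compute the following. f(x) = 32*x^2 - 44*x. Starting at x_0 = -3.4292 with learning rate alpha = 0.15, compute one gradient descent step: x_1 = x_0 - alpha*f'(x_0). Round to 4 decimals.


We compute the gradient at x_0 and apply the update.
f'(x) = 64*x - 44
f'(-3.4292) = 64*-3.4292 - 44 = -263.4688
x_1 = -3.4292 - 0.15*-263.4688 = 36.0911


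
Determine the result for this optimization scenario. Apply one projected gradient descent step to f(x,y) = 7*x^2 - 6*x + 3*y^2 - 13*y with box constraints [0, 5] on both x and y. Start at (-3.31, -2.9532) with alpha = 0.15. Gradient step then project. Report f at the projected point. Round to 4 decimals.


Step 1: Compute gradient at (-3.31, -2.9532).
grad_x = 2*7*-3.31 - 6 = -52.34
grad_y = 2*3*-2.9532 - 13 = -30.7192
Step 2: Gradient step.
x_raw = -3.31 - 0.15*-52.34 = 4.541
y_raw = -2.9532 - 0.15*-30.7192 = 1.6547
Step 3: Project onto [0, 5].
x_proj = clip(4.541) = 4.541
y_proj = clip(1.6547) = 1.6547
Step 4: Evaluate f.
f(4.541, 1.6547) = 103.8018


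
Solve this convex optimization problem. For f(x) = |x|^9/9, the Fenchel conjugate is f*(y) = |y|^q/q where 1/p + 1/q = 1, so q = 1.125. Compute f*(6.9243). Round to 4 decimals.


The conjugate exponent q satisfies 1/p + 1/q = 1.
p = 9, so q = 9/(9 - 1) = 1.125
|y|^q = 6.9243^1.125 = 8.8191
f*(6.9243) = 8.8191 / 1.125 = 7.8392


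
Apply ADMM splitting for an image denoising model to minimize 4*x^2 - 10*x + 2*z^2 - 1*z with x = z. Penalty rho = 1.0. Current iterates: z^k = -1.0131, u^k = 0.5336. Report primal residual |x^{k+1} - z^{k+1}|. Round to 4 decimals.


ADMM iteration with rho = 1.0, z^k = -1.0131, u^k = 0.5336
Step 1: x-update.
Minimize 4*x^2 - 10*x + (1.0/2)*(x + 1.0131 + 0.5336)^2
FOC: (2*4 + 1.0)*x = 10 + 1.0*(-1.0131 - 0.5336)
x^{k+1} = 0.9393
Step 2: z-update.
Minimize 2*z^2 - 1*z + (1.0/2)*(0.9393 - z + 0.5336)^2
FOC: (2*2 + 1.0)*z = 1 + 1.0*(0.9393 + 0.5336)
z^{k+1} = 0.4946
Step 3: u-update.
u^{k+1} = 0.5336 + 0.9393 - 0.4946 = 0.9783
Step 4: Primal residual = |0.9393 - 0.4946| = 0.4447


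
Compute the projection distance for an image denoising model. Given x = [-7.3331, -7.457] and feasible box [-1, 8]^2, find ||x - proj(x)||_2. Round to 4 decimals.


Project each component onto [-1, 8].
clip(-7.3331) = -1.0, clip(-7.457) = -1.0
Projection = [-1.0, -1.0]
Squared diffs: [40.1082, 41.6928]
Distance = sqrt(81.801) = 9.0444


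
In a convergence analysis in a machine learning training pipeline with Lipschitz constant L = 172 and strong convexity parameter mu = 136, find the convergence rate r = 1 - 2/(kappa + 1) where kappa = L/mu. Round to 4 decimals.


Step 1: Compute the condition number.
kappa = L/mu = 172/136 = 1.2647
Step 2: Compute the convergence rate.
r = 1 - 2/(kappa + 1) = 1 - 2*mu/(L + mu) = (L - mu)/(L + mu) = 36/308 = 0.1169


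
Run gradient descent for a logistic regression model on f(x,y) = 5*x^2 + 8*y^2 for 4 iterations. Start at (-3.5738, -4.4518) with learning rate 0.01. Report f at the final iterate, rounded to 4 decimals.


Gradient descent on f(x,y) = 5*x^2 + 8*y^2.
Starting point: (-3.5738, -4.4518), alpha = 0.01
Step 1: grad_x = 2*5*-3.5738 = -35.738, grad_y = 2*8*-4.4518 = -71.2288
  x_1 = -3.5738 - 0.01*-35.738 = -3.2164
  y_1 = -4.4518 - 0.01*-71.2288 = -3.7395
Step 2: grad_x = 2*5*-3.2164 = -32.1642, grad_y = 2*8*-3.7395 = -59.8322
  x_2 = -3.2164 - 0.01*-32.1642 = -2.8948
  y_2 = -3.7395 - 0.01*-59.8322 = -3.1412
Step 3: grad_x = 2*5*-2.8948 = -28.9478, grad_y = 2*8*-3.1412 = -50.259
  x_3 = -2.8948 - 0.01*-28.9478 = -2.6053
  y_3 = -3.1412 - 0.01*-50.259 = -2.6386
Step 4: grad_x = 2*5*-2.6053 = -26.053, grad_y = 2*8*-2.6386 = -42.2176
  x_4 = -2.6053 - 0.01*-26.053 = -2.3448
  y_4 = -2.6386 - 0.01*-42.2176 = -2.2164
f(-2.3448, -2.2164) = 5*(-2.3448)^2 + 8*(-2.2164)^2 = 66.79


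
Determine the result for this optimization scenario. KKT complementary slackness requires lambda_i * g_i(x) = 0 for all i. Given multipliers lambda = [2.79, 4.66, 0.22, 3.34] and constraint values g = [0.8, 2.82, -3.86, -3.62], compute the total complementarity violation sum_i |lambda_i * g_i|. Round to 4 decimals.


KKT complementary slackness check:
lambda_1 * g_1 = 2.79 * 0.8 = 2.232
lambda_2 * g_2 = 4.66 * 2.82 = 13.1412
lambda_3 * g_3 = 0.22 * -3.86 = -0.8492
lambda_4 * g_4 = 3.34 * -3.62 = -12.0908
Total violation = 2.232 + 13.1412 + 0.8492 + 12.0908 = 28.3132


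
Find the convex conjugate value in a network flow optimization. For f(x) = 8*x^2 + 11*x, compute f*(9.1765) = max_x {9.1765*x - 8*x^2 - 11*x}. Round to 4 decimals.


f*(y) = sup_x {y*x - a*x^2 - b*x} = sup_x {(y-b)*x - a*x^2}
FOC: (y - b) - 2a*x = 0 => x* = (y - b)/(2a)
x* = (9.1765 - 11)/(2*8) = -0.114
f*(9.1765) = (y-b)^2/(4a) = (9.1765 - 11)^2/(4*8)
= 3.3252/32 = 0.1039


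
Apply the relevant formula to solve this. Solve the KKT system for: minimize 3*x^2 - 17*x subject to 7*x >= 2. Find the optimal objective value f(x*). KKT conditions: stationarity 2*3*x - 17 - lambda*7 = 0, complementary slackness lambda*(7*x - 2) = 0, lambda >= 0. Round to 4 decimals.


Step 1: Try lambda = 0 (constraint inactive).
Stationarity: 2*3*x - 17 = 0
x* = 17/(2*3) = 17/6 = 2.8333 (rounded; the exact value 17/6 is used below)
Check constraint: 7*2.8333 = 19.8331 >= 2 -- satisfied.
Step 2: Compute optimal value.
f(x*) = 3*(17/6)^2 - 17*(17/6) = -24.0833


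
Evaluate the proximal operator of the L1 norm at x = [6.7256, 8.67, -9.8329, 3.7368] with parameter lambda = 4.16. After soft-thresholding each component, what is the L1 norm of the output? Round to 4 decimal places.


Soft-thresholding with lambda = 4.16:
prox(6.7256) = sign(6.7256)*max(|6.7256| - 4.16, 0) = 2.5656
prox(8.67) = sign(8.67)*max(|8.67| - 4.16, 0) = 4.51
prox(-9.8329) = sign(-9.8329)*max(|-9.8329| - 4.16, 0) = -5.6729
prox(3.7368) = sign(3.7368)*max(|3.7368| - 4.16, 0) = 0.0
prox(x) = [2.5656, 4.51, -5.6729, 0.0]
||prox(x)||_1 = 2.5656 + 4.51 + 5.6729 + 0.0 = 12.7485


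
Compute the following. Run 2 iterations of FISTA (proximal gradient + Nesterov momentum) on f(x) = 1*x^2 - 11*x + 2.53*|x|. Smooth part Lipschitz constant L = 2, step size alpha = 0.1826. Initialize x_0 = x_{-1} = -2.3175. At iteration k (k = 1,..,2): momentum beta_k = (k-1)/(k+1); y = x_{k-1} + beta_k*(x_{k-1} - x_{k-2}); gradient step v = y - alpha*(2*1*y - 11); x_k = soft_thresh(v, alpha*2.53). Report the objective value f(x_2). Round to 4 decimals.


FISTA on f(x) = 1*x^2 - 11*x + 2.53*|x|
L = 2, alpha = 0.1826
Iteration 1: beta = 0.0, y = -2.3175 + 0.0*(-2.3175 + 2.3175) = -2.3175
  grad(y) = -15.635, v = y - alpha*grad = 0.5375
  prox(v) = soft_thresh(0.5375, 0.462) = 0.0755
Iteration 2: beta = 0.3333, y = 0.0755 + 0.3333*(0.0755 + 2.3175) = 0.8731
  grad(y) = -9.2537, v = y - alpha*grad = 2.5629
  prox(v) = soft_thresh(2.5629, 0.462) = 2.1009
f(x_2) = 1*2.1009^2 - 11*2.1009 + 2.53*|2.1009| = -13.3808


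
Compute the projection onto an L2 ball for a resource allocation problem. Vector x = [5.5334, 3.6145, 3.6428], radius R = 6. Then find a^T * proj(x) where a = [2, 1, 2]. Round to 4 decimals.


Step 1: Compute ||x|| (intermediates to 6 decimals).
||x|| = sqrt(5.5334^2 + 3.6145^2 + 3.6428^2) = 7.546729
Step 2: Project.
Since ||x|| > R, scale = R/||x|| = 6/7.546729 = 0.795046, proj(x) = scale * x
proj(x) = [4.399308, 2.873694, 2.896194]
Step 3: Dot product.
a^T * proj(x) = 2*4.399308 + 1*2.873694 + 2*2.896194 = 17.4647


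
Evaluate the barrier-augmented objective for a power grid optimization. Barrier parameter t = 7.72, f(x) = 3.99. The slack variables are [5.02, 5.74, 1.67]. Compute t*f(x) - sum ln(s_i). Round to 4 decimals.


Step 1: Compute log-barrier.
ln values: [1.6134, 1.7475, 0.5128]
phi = -(1.6134 + 1.7475 + 0.5128) = -3.8737
Step 2: Compute augmented objective.
t*f(x) = 7.72*3.99 = 30.8028
Total = 30.8028 - 3.8737 = 26.9291


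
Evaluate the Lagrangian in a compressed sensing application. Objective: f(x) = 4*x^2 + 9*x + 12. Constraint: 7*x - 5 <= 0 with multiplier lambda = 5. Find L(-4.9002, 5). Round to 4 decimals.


Step 1: Evaluate f(x).
f(-4.9002) = 4*(-4.9002)^2 + 9*(-4.9002) + 12 = 63.946
Step 2: Evaluate g(x).
g(-4.9002) = 7*-4.9002 - 5 = -39.3014
Step 3: Compute Lagrangian.
L = 63.946 + 5*-39.3014 = -132.561


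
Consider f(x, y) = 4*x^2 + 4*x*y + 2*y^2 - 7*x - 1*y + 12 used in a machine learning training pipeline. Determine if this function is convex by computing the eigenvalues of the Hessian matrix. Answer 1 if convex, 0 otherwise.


The Hessian of f(x,y) = 4*x^2 + 4*x*y + 2*y^2 - 7*x - 1*y + 12 is:
H = [[8, 4], [4, 4]]
Trace = 8 + 4 = 12
Determinant = 8*4 - (4)^2 = 16
Discriminant = (12)^2 - 4*16 = 80.0
Eigenvalues: lambda_1 = 1.5279, lambda_2 = 10.4721
The function is convex.

1


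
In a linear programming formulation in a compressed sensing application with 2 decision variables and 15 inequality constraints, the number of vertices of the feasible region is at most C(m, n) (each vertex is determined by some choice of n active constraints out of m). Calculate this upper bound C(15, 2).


Each vertex corresponds to some choice of n active constraints out of m, so the number of vertices is at most C(m, n) = m! / (n!(m-n)!).
m = 15, n = 2
Numerator: 15 * 14
Denominator: 2! = 2
C(15, 2) = 105


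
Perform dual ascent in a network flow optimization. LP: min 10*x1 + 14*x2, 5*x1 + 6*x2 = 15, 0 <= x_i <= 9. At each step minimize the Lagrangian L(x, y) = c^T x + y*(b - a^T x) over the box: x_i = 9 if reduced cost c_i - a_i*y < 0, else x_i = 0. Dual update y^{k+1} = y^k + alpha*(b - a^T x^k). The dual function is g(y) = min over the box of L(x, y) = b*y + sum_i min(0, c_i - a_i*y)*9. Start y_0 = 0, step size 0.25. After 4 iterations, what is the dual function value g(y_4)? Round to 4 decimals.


Dual ascent for LP: min 10*x1 + 14*x2, 5*x1 + 6*x2 = 15, 0 <= x_i <= 9
Step 1: y^k = 0.0, reduced costs: (10.0, 14.0)
  x^k = (0.0, 0.0), subgradient = b - a^T x = 15.0
  y^{k+1} = 0.0 + 0.25*15.0 = 3.75
Step 2: y^k = 3.75, reduced costs: (-8.75, -8.5)
  x^k = (9.0, 9.0), subgradient = b - a^T x = -84.0
  y^{k+1} = 3.75 + 0.25*-84.0 = -17.25
Step 3: y^k = -17.25, reduced costs: (96.25, 117.5)
  x^k = (0.0, 0.0), subgradient = b - a^T x = 15.0
  y^{k+1} = -17.25 + 0.25*15.0 = -13.5
Step 4: y^k = -13.5, reduced costs: (77.5, 95.0)
  x^k = (0.0, 0.0), subgradient = b - a^T x = 15.0
  y^{k+1} = -13.5 + 0.25*15.0 = -9.75
Dual objective at y_4 = -9.75: reduced costs (58.75, 72.5), box minimizer x = (0.0, 0.0)
g(y_4) = b*y + (c1 - a1*y)*x1 + (c2 - a2*y)*x2 = 15*(-9.75) + 58.75*0.0 + 72.5*0.0 = -146.25 + 0.0 + 0.0 = -146.25


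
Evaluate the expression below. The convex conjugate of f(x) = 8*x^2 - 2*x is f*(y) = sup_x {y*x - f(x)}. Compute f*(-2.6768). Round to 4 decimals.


f*(y) = sup_x {y*x - a*x^2 - b*x} = sup_x {(y-b)*x - a*x^2}
FOC: (y - b) - 2a*x = 0 => x* = (y - b)/(2a)
x* = (-2.6768 + 2)/(2*8) = -0.0423
f*(-2.6768) = (y-b)^2/(4a) = (-2.6768 + 2)^2/(4*8)
= 0.4581/32 = 0.0143


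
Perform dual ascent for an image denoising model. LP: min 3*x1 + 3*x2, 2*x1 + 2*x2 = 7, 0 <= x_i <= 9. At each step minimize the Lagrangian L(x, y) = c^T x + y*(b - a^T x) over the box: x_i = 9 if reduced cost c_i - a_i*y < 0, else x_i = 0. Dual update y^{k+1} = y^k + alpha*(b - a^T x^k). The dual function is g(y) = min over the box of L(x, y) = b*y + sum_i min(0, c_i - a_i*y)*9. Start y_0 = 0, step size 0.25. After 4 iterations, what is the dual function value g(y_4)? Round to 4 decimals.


Dual ascent for LP: min 3*x1 + 3*x2, 2*x1 + 2*x2 = 7, 0 <= x_i <= 9
Step 1: y^k = 0.0, reduced costs: (3.0, 3.0)
  x^k = (0.0, 0.0), subgradient = b - a^T x = 7.0
  y^{k+1} = 0.0 + 0.25*7.0 = 1.75
Step 2: y^k = 1.75, reduced costs: (-0.5, -0.5)
  x^k = (9.0, 9.0), subgradient = b - a^T x = -29.0
  y^{k+1} = 1.75 + 0.25*-29.0 = -5.5
Step 3: y^k = -5.5, reduced costs: (14.0, 14.0)
  x^k = (0.0, 0.0), subgradient = b - a^T x = 7.0
  y^{k+1} = -5.5 + 0.25*7.0 = -3.75
Step 4: y^k = -3.75, reduced costs: (10.5, 10.5)
  x^k = (0.0, 0.0), subgradient = b - a^T x = 7.0
  y^{k+1} = -3.75 + 0.25*7.0 = -2.0
Dual objective at y_4 = -2.0: reduced costs (7.0, 7.0), box minimizer x = (0.0, 0.0)
g(y_4) = b*y + (c1 - a1*y)*x1 + (c2 - a2*y)*x2 = 7*(-2.0) + 7.0*0.0 + 7.0*0.0 = -14.0 + 0.0 + 0.0 = -14.0


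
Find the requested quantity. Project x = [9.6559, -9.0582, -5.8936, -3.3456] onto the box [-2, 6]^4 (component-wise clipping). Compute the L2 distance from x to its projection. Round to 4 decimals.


Project each component onto [-2, 6].
clip(9.6559) = 6.0, clip(-9.0582) = -2.0, clip(-5.8936) = -2.0, clip(-3.3456) = -2.0
Projection = [6.0, -2.0, -2.0, -2.0]
Squared diffs: [13.3656, 49.8182, 15.1601, 1.8106]
Distance = sqrt(80.1545) = 8.9529


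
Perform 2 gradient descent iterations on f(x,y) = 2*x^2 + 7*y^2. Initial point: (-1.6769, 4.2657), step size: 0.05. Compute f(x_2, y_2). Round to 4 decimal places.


Gradient descent on f(x,y) = 2*x^2 + 7*y^2.
Starting point: (-1.6769, 4.2657), alpha = 0.05
Step 1: grad_x = 2*2*-1.6769 = -6.7076, grad_y = 2*7*4.2657 = 59.7198
  x_1 = -1.6769 - 0.05*-6.7076 = -1.3415
  y_1 = 4.2657 - 0.05*59.7198 = 1.2797
Step 2: grad_x = 2*2*-1.3415 = -5.3661, grad_y = 2*7*1.2797 = 17.9159
  x_2 = -1.3415 - 0.05*-5.3661 = -1.0732
  y_2 = 1.2797 - 0.05*17.9159 = 0.3839
f(-1.0732, 0.3839) = 2*(-1.0732)^2 + 7*0.3839^2 = 3.3353


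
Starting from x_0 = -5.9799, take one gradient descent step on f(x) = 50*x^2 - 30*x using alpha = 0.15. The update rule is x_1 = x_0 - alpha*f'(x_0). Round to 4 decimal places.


We compute the gradient at x_0 and apply the update.
f'(x) = 100*x - 30
f'(-5.9799) = 100*-5.9799 - 30 = -627.99
x_1 = -5.9799 - 0.15*-627.99 = 88.2186
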